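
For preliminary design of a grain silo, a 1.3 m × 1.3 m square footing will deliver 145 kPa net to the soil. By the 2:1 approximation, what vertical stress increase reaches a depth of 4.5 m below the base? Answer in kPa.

By the 2:1 method the load spreads at 1 horizontal : 2 vertical, so at depth z the loaded area has grown by z in each plan dimension:
Δσ = qBL/((B+z)(L+z)) = 145×1.3×1.3/((1.3+4.5)(1.3+4.5)) = 7.2845 kPa

Δσ_z ≈ 7.28 kPa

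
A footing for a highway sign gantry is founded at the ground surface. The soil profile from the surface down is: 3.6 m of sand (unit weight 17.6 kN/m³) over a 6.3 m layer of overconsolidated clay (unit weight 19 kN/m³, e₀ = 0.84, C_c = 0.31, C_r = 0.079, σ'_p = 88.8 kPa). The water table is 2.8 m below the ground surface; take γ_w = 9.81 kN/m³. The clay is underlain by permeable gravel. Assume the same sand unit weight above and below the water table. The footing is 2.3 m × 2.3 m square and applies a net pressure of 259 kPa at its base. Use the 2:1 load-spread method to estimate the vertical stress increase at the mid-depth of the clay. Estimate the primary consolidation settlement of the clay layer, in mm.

S_c ≈ 66.1 mm

Mid-depth of clay below the ground surface: z = 3.6 + 6.3/2 = 6.75 m.
Total vertical stress at mid-clay: σ_v = 17.6×3.6 + 19×3.15 = 123.21 kPa.
Pore pressure: u = 9.81×(6.75 − 2.8) = 38.75 kPa.
Initial effective stress: σ'_0 = σ_v − u = 123.21 − 38.75 = 84.46 kPa.
Stress increase at mid-clay by the 2:1 spreading method:
Δσ = qBL/((B+z)(L+z)) = 259×2.3×2.3/((2.3+6.75)(2.3+6.75)) = 16.729 kPa
Final effective stress: σ'_f = 84.46 + 16.729 = 101.19 kPa.
σ'_f = 101.19 > σ'_p = 88.8 kPa, so the stress path crosses the preconsolidation pressure — recompression up to σ'_p, then virgin compression beyond:
S_c = H/(1+e₀)·[C_r·log₁₀(σ'_p/σ'_0) + C_c·log₁₀(σ'_f/σ'_p)]
    = 6.3/1.84 × [0.079×log₁₀(88.8/84.46) + 0.31×log₁₀(101.19/88.8)]
    = 3.4239 × [0.0017192 + 0.017585] = 0.0661 m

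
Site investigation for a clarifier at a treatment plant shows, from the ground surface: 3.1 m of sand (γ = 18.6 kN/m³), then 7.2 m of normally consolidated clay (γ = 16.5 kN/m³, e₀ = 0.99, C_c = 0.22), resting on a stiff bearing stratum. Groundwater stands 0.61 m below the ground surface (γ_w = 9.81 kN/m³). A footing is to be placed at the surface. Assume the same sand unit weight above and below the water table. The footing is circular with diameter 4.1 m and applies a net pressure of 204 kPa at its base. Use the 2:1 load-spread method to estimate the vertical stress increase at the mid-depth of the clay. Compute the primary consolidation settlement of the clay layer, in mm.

Mid-depth of clay below the ground surface: z = 3.1 + 7.2/2 = 6.7 m.
Total vertical stress at mid-clay: σ_v = 18.6×3.1 + 16.5×3.6 = 117.06 kPa.
Pore pressure: u = 9.81×(6.7 − 0.61) = 59.743 kPa.
Initial effective stress: σ'_0 = σ_v − u = 117.06 − 59.743 = 57.317 kPa.
Stress increase at mid-clay by the 2:1 spreading method:
Δσ ≈ qD²/(D+z)² = 204×4.1²/(4.1+6.7)² = 29.4 kPa
Final effective stress: σ'_f = σ'_0 + Δσ = 57.317 + 29.4 = 86.717 kPa.
Normally consolidated clay, so the full stress increment lies on the virgin compression line:
S_c = C_c·H/(1+e₀)·log₁₀(σ'_f/σ'_0) = 0.22×7.2/(1+0.99)×log₁₀(86.717/57.317)
    = 0.79598 × 0.17982 = 0.1431 m

S_c ≈ 143 mm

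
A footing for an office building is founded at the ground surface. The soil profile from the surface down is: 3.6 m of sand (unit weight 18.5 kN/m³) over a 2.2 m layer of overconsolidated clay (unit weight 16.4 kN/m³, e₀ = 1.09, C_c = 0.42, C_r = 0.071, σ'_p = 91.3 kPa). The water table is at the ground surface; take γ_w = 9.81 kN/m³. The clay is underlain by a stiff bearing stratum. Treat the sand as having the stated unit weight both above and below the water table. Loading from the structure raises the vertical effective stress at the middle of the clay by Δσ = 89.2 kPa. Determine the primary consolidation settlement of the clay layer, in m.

Mid-depth of clay below the ground surface: z = 3.6 + 2.2/2 = 4.7 m.
Total vertical stress at mid-clay: σ_v = 18.5×3.6 + 16.4×1.1 = 84.64 kPa.
Pore pressure: u = 9.81×(4.7 − 0) = 46.107 kPa.
Initial effective stress: σ'_0 = σ_v − u = 84.64 − 46.107 = 38.533 kPa.
Final effective stress: σ'_f = 38.533 + 89.2 = 127.73 kPa.
σ'_f = 127.73 > σ'_p = 91.3 kPa, so the stress path crosses the preconsolidation pressure — recompression up to σ'_p, then virgin compression beyond:
S_c = H/(1+e₀)·[C_r·log₁₀(σ'_p/σ'_0) + C_c·log₁₀(σ'_f/σ'_p)]
    = 2.2/2.09 × [0.071×log₁₀(91.3/38.533) + 0.42×log₁₀(127.73/91.3)]
    = 1.0526 × [0.026599 + 0.061245] = 0.09246 m

S_c ≈ 0.0925 m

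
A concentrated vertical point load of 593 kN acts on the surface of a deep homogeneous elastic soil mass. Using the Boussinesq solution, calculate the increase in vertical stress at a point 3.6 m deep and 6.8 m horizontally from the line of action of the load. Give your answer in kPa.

Δσ_z ≈ 0.49 kPa

Boussinesq vertical stress below a point load on an elastic half-space:
Δσ_z = 3P/(2πz²) · [1 + (r/z)²]^(−5/2)
r/z = 6.8/3.6 = 1.8889; [1+(r/z)²]^(−5/2) = 0.022424.
Δσ_z = 3×593/(2π×3.6²) × 0.022424 = 21.847 × 0.022424 = 0.4899 kPa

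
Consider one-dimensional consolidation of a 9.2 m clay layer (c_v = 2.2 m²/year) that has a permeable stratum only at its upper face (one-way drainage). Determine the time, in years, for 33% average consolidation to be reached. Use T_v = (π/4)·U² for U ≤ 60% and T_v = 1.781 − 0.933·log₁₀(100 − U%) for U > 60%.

Drainage path length: H_d = H = 9.2 m (single drainage).
U ≤ 60%: T_v = (π/4)·U² = (π/4)×0.33² = 0.08553.
t = T_v·H_d²/c_v = 0.08553×9.2²/2.2 = 3.291 years.

t ≈ 3.29 years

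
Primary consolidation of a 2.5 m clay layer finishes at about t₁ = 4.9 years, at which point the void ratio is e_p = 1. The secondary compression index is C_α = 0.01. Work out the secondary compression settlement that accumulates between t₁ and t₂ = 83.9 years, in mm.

Secondary compression: S_s = C_α·H/(1+e_p)·log₁₀(t₂/t₁)
S_s = 0.01×2.5/(1+1)×log₁₀(83.9/4.9)
    = 0.0125 × 1.234 = 0.01542 m

S_s ≈ 15.4 mm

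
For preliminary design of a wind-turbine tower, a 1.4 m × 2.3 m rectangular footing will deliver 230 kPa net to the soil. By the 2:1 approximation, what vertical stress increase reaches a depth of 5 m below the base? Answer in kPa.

Δσ_z ≈ 15.9 kPa

By the 2:1 method the load spreads at 1 horizontal : 2 vertical, so at depth z the loaded area has grown by z in each plan dimension:
Δσ = qBL/((B+z)(L+z)) = 230×1.4×2.3/((1.4+5)(2.3+5)) = 15.852 kPa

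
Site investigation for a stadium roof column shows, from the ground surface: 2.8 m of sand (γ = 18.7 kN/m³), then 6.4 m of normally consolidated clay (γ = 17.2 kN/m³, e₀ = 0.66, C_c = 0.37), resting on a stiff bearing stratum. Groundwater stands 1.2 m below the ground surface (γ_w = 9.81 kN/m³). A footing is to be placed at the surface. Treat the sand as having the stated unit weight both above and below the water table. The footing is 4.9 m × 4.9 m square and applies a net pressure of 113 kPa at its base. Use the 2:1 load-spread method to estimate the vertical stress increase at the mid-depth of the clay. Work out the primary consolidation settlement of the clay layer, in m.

S_c ≈ 0.199 m

Mid-depth of clay below the ground surface: z = 2.8 + 6.4/2 = 6 m.
Total vertical stress at mid-clay: σ_v = 18.7×2.8 + 17.2×3.2 = 107.4 kPa.
Pore pressure: u = 9.81×(6 − 1.2) = 47.088 kPa.
Initial effective stress: σ'_0 = σ_v − u = 107.4 − 47.088 = 60.312 kPa.
Stress increase at mid-clay by the 2:1 spreading method:
Δσ = qBL/((B+z)(L+z)) = 113×4.9×4.9/((4.9+6)(4.9+6)) = 22.836 kPa
Final effective stress: σ'_f = σ'_0 + Δσ = 60.312 + 22.836 = 83.148 kPa.
Normally consolidated clay, so the full stress increment lies on the virgin compression line:
S_c = C_c·H/(1+e₀)·log₁₀(σ'_f/σ'_0) = 0.37×6.4/(1+0.66)×log₁₀(83.148/60.312)
    = 1.4265 × 0.13945 = 0.1989 m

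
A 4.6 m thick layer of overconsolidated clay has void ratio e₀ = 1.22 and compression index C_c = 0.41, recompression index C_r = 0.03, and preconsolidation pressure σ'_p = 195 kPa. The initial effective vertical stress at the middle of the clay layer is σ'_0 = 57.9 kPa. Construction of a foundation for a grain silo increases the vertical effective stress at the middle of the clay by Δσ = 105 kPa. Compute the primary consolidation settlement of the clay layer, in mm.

S_c ≈ 27.9 mm

Final effective stress: σ'_f = 57.9 + 105 = 162.9 kPa.
σ'_f = 162.9 ≤ σ'_p = 195 kPa, so the clay remains overconsolidated and only the recompression index applies:
S_c = C_r·H/(1+e₀)·log₁₀(σ'_f/σ'_0) = 0.03×4.6/2.22×log₁₀(162.9/57.9)
    = 0.062163 × 0.44924 = 0.02793 m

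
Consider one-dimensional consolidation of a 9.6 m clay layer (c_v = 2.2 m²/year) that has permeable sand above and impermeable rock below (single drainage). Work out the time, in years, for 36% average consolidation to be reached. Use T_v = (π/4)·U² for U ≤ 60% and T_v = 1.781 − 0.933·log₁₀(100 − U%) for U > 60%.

Drainage path length: H_d = H = 9.6 m (single drainage).
U ≤ 60%: T_v = (π/4)·U² = (π/4)×0.36² = 0.10179.
t = T_v·H_d²/c_v = 0.10179×9.6²/2.2 = 4.264 years.

t ≈ 4.26 years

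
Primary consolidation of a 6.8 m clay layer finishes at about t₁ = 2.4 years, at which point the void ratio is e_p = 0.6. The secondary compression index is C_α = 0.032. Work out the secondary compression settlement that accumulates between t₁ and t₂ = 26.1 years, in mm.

Secondary compression: S_s = C_α·H/(1+e_p)·log₁₀(t₂/t₁)
S_s = 0.032×6.8/(1+0.6)×log₁₀(26.1/2.4)
    = 0.136 × 1.036 = 0.141 m

S_s ≈ 141 mm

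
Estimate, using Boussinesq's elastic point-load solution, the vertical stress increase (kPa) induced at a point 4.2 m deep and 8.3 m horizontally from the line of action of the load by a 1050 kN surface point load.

Boussinesq vertical stress below a point load on an elastic half-space:
Δσ_z = 3P/(2πz²) · [1 + (r/z)²]^(−5/2)
r/z = 8.3/4.2 = 1.9762; [1+(r/z)²]^(−5/2) = 0.018764.
Δσ_z = 3×1050/(2π×4.2²) × 0.018764 = 28.421 × 0.018764 = 0.5333 kPa

Δσ_z ≈ 0.533 kPa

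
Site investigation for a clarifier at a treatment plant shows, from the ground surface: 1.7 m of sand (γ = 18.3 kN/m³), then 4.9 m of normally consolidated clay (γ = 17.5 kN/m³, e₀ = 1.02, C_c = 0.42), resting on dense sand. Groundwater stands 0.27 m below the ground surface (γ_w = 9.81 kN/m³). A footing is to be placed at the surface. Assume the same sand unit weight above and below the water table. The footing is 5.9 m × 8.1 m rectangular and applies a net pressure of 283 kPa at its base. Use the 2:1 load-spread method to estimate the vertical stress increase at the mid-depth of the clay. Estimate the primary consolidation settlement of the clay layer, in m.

Mid-depth of clay below the ground surface: z = 1.7 + 4.9/2 = 4.15 m.
Total vertical stress at mid-clay: σ_v = 18.3×1.7 + 17.5×2.45 = 73.985 kPa.
Pore pressure: u = 9.81×(4.15 − 0.27) = 38.063 kPa.
Initial effective stress: σ'_0 = σ_v − u = 73.985 − 38.063 = 35.922 kPa.
Stress increase at mid-clay by the 2:1 spreading method:
Δσ = qBL/((B+z)(L+z)) = 283×5.9×8.1/((5.9+4.15)(8.1+4.15)) = 109.86 kPa
Final effective stress: σ'_f = σ'_0 + Δσ = 35.922 + 109.86 = 145.78 kPa.
Normally consolidated clay, so the full stress increment lies on the virgin compression line:
S_c = C_c·H/(1+e₀)·log₁₀(σ'_f/σ'_0) = 0.42×4.9/(1+1.02)×log₁₀(145.78/35.922)
    = 1.0188 × 0.60834 = 0.6198 m

S_c ≈ 0.62 m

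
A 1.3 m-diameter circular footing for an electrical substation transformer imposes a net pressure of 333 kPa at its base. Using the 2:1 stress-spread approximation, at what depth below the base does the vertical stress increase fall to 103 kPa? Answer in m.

2:1 spreading — at depth z the loaded area has grown by z in each plan dimension:
qD²/(D+z)² = Δσ_z ⇒ z = D(√(q/Δσ_z) − 1) = 1.3×(√(333/103) − 1) = 1.037 m

z ≈ 1.04 m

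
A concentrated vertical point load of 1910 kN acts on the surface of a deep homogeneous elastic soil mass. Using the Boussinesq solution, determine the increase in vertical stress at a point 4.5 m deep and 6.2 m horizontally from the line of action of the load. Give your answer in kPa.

Δσ_z ≈ 3.15 kPa

Boussinesq vertical stress below a point load on an elastic half-space:
Δσ_z = 3P/(2πz²) · [1 + (r/z)²]^(−5/2)
r/z = 6.2/4.5 = 1.3778; [1+(r/z)²]^(−5/2) = 0.069928.
Δσ_z = 3×1910/(2π×4.5²) × 0.069928 = 45.035 × 0.069928 = 3.149 kPa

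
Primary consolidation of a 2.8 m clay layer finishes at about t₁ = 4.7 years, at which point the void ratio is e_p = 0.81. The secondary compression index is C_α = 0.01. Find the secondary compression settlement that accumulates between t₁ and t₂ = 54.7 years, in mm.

Secondary compression: S_s = C_α·H/(1+e_p)·log₁₀(t₂/t₁)
S_s = 0.01×2.8/(1+0.81)×log₁₀(54.7/4.7)
    = 0.01547 × 1.066 = 0.01649 m

S_s ≈ 16.5 mm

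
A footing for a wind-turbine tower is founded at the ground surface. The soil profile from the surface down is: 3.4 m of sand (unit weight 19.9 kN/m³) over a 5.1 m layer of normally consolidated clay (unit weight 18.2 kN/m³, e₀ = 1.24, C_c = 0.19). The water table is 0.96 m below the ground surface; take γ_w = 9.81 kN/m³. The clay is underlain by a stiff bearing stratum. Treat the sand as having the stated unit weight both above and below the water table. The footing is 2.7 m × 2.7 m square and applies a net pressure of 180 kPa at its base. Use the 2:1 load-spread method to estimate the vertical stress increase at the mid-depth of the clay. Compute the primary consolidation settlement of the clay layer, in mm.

Mid-depth of clay below the ground surface: z = 3.4 + 5.1/2 = 5.95 m.
Total vertical stress at mid-clay: σ_v = 19.9×3.4 + 18.2×2.55 = 114.07 kPa.
Pore pressure: u = 9.81×(5.95 − 0.96) = 48.952 kPa.
Initial effective stress: σ'_0 = σ_v − u = 114.07 − 48.952 = 65.118 kPa.
Stress increase at mid-clay by the 2:1 spreading method:
Δσ = qBL/((B+z)(L+z)) = 180×2.7×2.7/((2.7+5.95)(2.7+5.95)) = 17.538 kPa
Final effective stress: σ'_f = σ'_0 + Δσ = 65.118 + 17.538 = 82.656 kPa.
Normally consolidated clay, so the full stress increment lies on the virgin compression line:
S_c = C_c·H/(1+e₀)·log₁₀(σ'_f/σ'_0) = 0.19×5.1/(1+1.24)×log₁₀(82.656/65.118)
    = 0.43259 × 0.10357 = 0.0448 m

S_c ≈ 44.8 mm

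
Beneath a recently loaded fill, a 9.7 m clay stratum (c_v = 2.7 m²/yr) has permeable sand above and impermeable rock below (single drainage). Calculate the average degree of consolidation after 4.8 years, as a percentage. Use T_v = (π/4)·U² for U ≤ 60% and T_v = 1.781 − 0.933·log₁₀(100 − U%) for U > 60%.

Drainage path length: H_d = H = 9.7 m (single drainage).
T_v = c_v·t/H_d² = 2.7×4.8/9.7² = 0.13774.
T_v = 0.13774 corresponds to the U ≤ 60% branch:
U = √(4T_v/π) = 0.4188

U ≈ 41.9 %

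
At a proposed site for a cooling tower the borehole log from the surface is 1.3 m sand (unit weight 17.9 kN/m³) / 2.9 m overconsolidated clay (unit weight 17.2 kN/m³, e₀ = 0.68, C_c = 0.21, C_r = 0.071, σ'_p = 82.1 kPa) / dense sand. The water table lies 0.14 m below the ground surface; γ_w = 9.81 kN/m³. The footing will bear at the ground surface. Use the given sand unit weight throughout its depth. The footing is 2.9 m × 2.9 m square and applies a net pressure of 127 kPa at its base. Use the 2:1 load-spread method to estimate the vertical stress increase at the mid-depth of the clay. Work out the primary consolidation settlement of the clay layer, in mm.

S_c ≈ 48.3 mm

Mid-depth of clay below the ground surface: z = 1.3 + 2.9/2 = 2.75 m.
Total vertical stress at mid-clay: σ_v = 17.9×1.3 + 17.2×1.45 = 48.21 kPa.
Pore pressure: u = 9.81×(2.75 − 0.14) = 25.604 kPa.
Initial effective stress: σ'_0 = σ_v − u = 48.21 − 25.604 = 22.606 kPa.
Stress increase at mid-clay by the 2:1 spreading method:
Δσ = qBL/((B+z)(L+z)) = 127×2.9×2.9/((2.9+2.75)(2.9+2.75)) = 33.458 kPa
Final effective stress: σ'_f = 22.606 + 33.458 = 56.064 kPa.
σ'_f = 56.064 ≤ σ'_p = 82.1 kPa, so the clay remains overconsolidated and only the recompression index applies:
S_c = C_r·H/(1+e₀)·log₁₀(σ'_f/σ'_0) = 0.071×2.9/1.68×log₁₀(56.064/22.606)
    = 0.12256 × 0.39446 = 0.04835 m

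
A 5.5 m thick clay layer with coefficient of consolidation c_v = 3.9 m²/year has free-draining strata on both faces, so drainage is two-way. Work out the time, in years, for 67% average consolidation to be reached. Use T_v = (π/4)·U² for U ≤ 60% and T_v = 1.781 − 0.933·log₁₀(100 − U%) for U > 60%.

t ≈ 0.706 years

Drainage path length: H_d = H/2 = 2.75 m (double drainage).
U > 60%: T_v = 1.781 − 0.933·log₁₀(100 − 67) = 0.36423.
t = T_v·H_d²/c_v = 0.36423×2.75²/3.9 = 0.7063 years.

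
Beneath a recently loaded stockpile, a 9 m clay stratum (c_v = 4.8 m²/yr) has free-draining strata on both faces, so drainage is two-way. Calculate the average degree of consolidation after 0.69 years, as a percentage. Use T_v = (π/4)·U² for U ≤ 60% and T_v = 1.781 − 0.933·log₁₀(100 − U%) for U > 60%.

Drainage path length: H_d = H/2 = 4.5 m (double drainage).
T_v = c_v·t/H_d² = 4.8×0.69/4.5² = 0.16356.
T_v = 0.16356 corresponds to the U ≤ 60% branch:
U = √(4T_v/π) = 0.4563

U ≈ 45.6 %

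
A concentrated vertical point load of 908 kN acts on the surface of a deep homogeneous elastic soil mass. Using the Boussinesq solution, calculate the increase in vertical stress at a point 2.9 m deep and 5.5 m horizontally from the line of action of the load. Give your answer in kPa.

Δσ_z ≈ 1.14 kPa

Boussinesq vertical stress below a point load on an elastic half-space:
Δσ_z = 3P/(2πz²) · [1 + (r/z)²]^(−5/2)
r/z = 5.5/2.9 = 1.8966; [1+(r/z)²]^(−5/2) = 0.022072.
Δσ_z = 3×908/(2π×2.9²) × 0.022072 = 51.55 × 0.022072 = 1.138 kPa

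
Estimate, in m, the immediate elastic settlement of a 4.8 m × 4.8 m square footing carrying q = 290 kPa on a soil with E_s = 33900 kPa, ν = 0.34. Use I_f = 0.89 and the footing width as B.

Immediate (elastic) settlement: S_e = q·B·(1−ν²)/E_s · I_f.
S_e = 290 × 4.8 × (1 − 0.34²) / 33900 × 0.89
    = 290 × 4.8 × 0.8844 / 33900 × 0.89
    = 0.03232 m

S_e ≈ 0.0323 m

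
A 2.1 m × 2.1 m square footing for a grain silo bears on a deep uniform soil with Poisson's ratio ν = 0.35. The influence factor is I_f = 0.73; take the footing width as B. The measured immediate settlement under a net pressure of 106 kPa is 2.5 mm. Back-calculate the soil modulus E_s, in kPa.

E_s ≈ 57000 kPa

S_e = q·B·(1−ν²)/E_s · I_f  ⇒  E_s = q·B·(1−ν²)·I_f / S_e.
E_s = 106 × 2.1 × 0.8775 × 0.73 / 0.0025 = 57040 kPa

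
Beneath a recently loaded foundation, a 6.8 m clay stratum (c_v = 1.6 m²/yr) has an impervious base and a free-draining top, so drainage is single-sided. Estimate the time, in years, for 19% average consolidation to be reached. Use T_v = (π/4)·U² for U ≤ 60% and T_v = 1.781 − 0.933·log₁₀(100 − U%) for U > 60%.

t ≈ 0.819 years

Drainage path length: H_d = H = 6.8 m (single drainage).
U ≤ 60%: T_v = (π/4)·U² = (π/4)×0.19² = 0.028353.
t = T_v·H_d²/c_v = 0.028353×6.8²/1.6 = 0.8194 years.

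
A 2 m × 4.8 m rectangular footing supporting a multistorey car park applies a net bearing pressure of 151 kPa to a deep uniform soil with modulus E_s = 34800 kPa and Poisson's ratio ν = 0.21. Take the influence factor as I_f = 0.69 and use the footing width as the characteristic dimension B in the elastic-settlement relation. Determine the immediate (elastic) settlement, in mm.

S_e ≈ 5.72 mm

Immediate (elastic) settlement: S_e = q·B·(1−ν²)/E_s · I_f.
S_e = 151 × 2 × (1 − 0.21²) / 34800 × 0.69
    = 151 × 2 × 0.9559 / 34800 × 0.69
    = 0.005724 m = 5.724 mm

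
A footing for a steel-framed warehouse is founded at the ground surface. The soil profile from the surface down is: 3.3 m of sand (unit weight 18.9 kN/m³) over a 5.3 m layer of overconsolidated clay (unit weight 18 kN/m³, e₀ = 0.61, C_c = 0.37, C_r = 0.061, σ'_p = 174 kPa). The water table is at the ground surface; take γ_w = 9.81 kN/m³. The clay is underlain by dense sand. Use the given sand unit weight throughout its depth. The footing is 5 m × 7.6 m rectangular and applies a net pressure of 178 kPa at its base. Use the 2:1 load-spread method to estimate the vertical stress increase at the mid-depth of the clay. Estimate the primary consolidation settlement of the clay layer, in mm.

Mid-depth of clay below the ground surface: z = 3.3 + 5.3/2 = 5.95 m.
Total vertical stress at mid-clay: σ_v = 18.9×3.3 + 18×2.65 = 110.07 kPa.
Pore pressure: u = 9.81×(5.95 − 0) = 58.37 kPa.
Initial effective stress: σ'_0 = σ_v − u = 110.07 − 58.37 = 51.7 kPa.
Stress increase at mid-clay by the 2:1 spreading method:
Δσ = qBL/((B+z)(L+z)) = 178×5×7.6/((5+5.95)(7.6+5.95)) = 45.588 kPa
Final effective stress: σ'_f = 51.7 + 45.588 = 97.288 kPa.
σ'_f = 97.288 ≤ σ'_p = 174 kPa, so the clay remains overconsolidated and only the recompression index applies:
S_c = C_r·H/(1+e₀)·log₁₀(σ'_f/σ'_0) = 0.061×5.3/1.61×log₁₀(97.288/51.7)
    = 0.20081 × 0.27457 = 0.05514 m

S_c ≈ 55.1 mm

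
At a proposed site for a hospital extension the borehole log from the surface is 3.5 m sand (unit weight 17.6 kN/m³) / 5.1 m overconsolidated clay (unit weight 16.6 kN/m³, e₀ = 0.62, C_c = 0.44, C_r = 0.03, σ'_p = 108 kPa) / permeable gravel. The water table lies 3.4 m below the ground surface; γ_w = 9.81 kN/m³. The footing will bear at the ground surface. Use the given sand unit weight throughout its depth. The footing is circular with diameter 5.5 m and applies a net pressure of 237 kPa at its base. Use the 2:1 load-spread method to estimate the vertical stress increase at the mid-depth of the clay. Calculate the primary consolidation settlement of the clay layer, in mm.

S_c ≈ 133 mm

Mid-depth of clay below the ground surface: z = 3.5 + 5.1/2 = 6.05 m.
Total vertical stress at mid-clay: σ_v = 17.6×3.5 + 16.6×2.55 = 103.93 kPa.
Pore pressure: u = 9.81×(6.05 − 3.4) = 25.997 kPa.
Initial effective stress: σ'_0 = σ_v − u = 103.93 − 25.997 = 77.933 kPa.
Stress increase at mid-clay by the 2:1 spreading method:
Δσ ≈ qD²/(D+z)² = 237×5.5²/(5.5+6.05)² = 53.741 kPa
Final effective stress: σ'_f = 77.933 + 53.741 = 131.67 kPa.
σ'_f = 131.67 > σ'_p = 108 kPa, so the stress path crosses the preconsolidation pressure — recompression up to σ'_p, then virgin compression beyond:
S_c = H/(1+e₀)·[C_r·log₁₀(σ'_p/σ'_0) + C_c·log₁₀(σ'_f/σ'_p)]
    = 5.1/1.62 × [0.03×log₁₀(108/77.933) + 0.44×log₁₀(131.67/108)]
    = 3.1481 × [0.0042511 + 0.037868] = 0.1326 m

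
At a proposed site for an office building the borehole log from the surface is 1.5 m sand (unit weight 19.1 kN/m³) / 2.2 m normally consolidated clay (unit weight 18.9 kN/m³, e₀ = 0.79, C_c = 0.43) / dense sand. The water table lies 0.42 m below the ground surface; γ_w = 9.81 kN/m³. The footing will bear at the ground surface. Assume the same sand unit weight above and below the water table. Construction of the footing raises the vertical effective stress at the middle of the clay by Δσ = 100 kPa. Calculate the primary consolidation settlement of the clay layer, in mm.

S_c ≈ 348 mm

Mid-depth of clay below the ground surface: z = 1.5 + 2.2/2 = 2.6 m.
Total vertical stress at mid-clay: σ_v = 19.1×1.5 + 18.9×1.1 = 49.44 kPa.
Pore pressure: u = 9.81×(2.6 − 0.42) = 21.386 kPa.
Initial effective stress: σ'_0 = σ_v − u = 49.44 − 21.386 = 28.054 kPa.
Final effective stress: σ'_f = σ'_0 + Δσ = 28.054 + 100 = 128.05 kPa.
Normally consolidated clay, so the full stress increment lies on the virgin compression line:
S_c = C_c·H/(1+e₀)·log₁₀(σ'_f/σ'_0) = 0.43×2.2/(1+0.79)×log₁₀(128.05/28.054)
    = 0.52849 × 0.65938 = 0.3485 m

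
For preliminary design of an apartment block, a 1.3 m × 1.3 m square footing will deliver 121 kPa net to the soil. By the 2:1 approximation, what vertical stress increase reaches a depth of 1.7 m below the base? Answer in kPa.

By the 2:1 method the load spreads at 1 horizontal : 2 vertical, so at depth z the loaded area has grown by z in each plan dimension:
Δσ = qBL/((B+z)(L+z)) = 121×1.3×1.3/((1.3+1.7)(1.3+1.7)) = 22.721 kPa

Δσ_z ≈ 22.7 kPa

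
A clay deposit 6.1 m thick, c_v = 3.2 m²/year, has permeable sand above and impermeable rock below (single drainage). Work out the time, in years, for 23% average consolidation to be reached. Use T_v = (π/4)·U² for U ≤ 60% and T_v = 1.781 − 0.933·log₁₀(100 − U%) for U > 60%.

t ≈ 0.483 years

Drainage path length: H_d = H = 6.1 m (single drainage).
U ≤ 60%: T_v = (π/4)·U² = (π/4)×0.23² = 0.041548.
t = T_v·H_d²/c_v = 0.041548×6.1²/3.2 = 0.4831 years.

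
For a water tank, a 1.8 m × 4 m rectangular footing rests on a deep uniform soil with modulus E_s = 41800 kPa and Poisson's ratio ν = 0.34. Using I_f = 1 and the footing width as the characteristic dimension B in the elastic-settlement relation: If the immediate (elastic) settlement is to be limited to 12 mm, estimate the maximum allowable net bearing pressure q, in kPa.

q ≈ 315 kPa

S_e = q·B·(1−ν²)/E_s · I_f  ⇒  q = S_e·E_s / (B·(1−ν²)·I_f).
q = 0.012 × 41800 / (1.8 × 0.8844 × 1) = 315.1 kPa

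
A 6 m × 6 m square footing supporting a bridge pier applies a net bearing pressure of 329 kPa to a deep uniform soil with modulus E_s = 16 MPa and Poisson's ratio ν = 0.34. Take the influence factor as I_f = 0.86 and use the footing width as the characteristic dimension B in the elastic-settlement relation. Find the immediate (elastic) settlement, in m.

Immediate (elastic) settlement: S_e = q·B·(1−ν²)/E_s · I_f.
E_s = 16 MPa = 16000 kPa.
S_e = 329 × 6 × (1 − 0.34²) / 16000 × 0.86
    = 329 × 6 × 0.8844 / 16000 × 0.86
    = 0.09384 m

S_e ≈ 0.0938 m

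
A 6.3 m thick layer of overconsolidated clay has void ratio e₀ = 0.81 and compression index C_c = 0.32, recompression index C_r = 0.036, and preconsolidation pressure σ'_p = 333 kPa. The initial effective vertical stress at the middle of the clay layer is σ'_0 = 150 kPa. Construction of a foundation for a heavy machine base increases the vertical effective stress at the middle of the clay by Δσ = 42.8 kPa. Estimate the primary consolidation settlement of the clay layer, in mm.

S_c ≈ 13.7 mm

Final effective stress: σ'_f = 150 + 42.8 = 192.8 kPa.
σ'_f = 192.8 ≤ σ'_p = 333 kPa, so the clay remains overconsolidated and only the recompression index applies:
S_c = C_r·H/(1+e₀)·log₁₀(σ'_f/σ'_0) = 0.036×6.3/1.81×log₁₀(192.8/150)
    = 0.12531 × 0.10902 = 0.01366 m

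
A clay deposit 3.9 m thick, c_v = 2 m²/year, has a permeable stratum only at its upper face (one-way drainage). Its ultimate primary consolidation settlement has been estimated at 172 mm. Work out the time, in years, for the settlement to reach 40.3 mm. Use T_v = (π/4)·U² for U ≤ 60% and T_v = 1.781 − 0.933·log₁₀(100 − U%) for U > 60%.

Drainage path length: H_d = H = 3.9 m (single drainage).
U = S(t)/S_ult = 40.3/172 = 0.2343.
U ≤ 60%: T_v = (π/4)·U² = (π/4)×0.2343² = 0.043116.
t = T_v·H_d²/c_v = 0.043116×3.9²/2 = 0.3279 years.

t ≈ 0.328 years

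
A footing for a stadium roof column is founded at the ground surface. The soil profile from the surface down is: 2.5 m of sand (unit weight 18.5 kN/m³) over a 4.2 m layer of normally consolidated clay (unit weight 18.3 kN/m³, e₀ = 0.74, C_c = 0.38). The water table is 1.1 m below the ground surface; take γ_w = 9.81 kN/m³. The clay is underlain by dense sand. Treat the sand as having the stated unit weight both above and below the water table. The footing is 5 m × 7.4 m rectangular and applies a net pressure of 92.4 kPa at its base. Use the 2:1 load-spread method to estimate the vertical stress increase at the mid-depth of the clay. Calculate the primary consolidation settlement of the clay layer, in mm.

S_c ≈ 185 mm

Mid-depth of clay below the ground surface: z = 2.5 + 4.2/2 = 4.6 m.
Total vertical stress at mid-clay: σ_v = 18.5×2.5 + 18.3×2.1 = 84.68 kPa.
Pore pressure: u = 9.81×(4.6 − 1.1) = 34.335 kPa.
Initial effective stress: σ'_0 = σ_v − u = 84.68 − 34.335 = 50.345 kPa.
Stress increase at mid-clay by the 2:1 spreading method:
Δσ = qBL/((B+z)(L+z)) = 92.4×5×7.4/((5+4.6)(7.4+4.6)) = 29.677 kPa
Final effective stress: σ'_f = σ'_0 + Δσ = 50.345 + 29.677 = 80.022 kPa.
Normally consolidated clay, so the full stress increment lies on the virgin compression line:
S_c = C_c·H/(1+e₀)·log₁₀(σ'_f/σ'_0) = 0.38×4.2/(1+0.74)×log₁₀(80.022/50.345)
    = 0.91724 × 0.20125 = 0.1846 m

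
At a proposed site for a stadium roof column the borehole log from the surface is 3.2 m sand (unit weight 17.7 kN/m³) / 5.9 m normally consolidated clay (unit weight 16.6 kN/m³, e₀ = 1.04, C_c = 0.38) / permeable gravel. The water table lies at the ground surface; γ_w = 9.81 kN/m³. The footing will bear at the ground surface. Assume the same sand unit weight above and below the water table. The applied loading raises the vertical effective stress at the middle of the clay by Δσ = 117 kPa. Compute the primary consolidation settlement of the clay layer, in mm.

Mid-depth of clay below the ground surface: z = 3.2 + 5.9/2 = 6.15 m.
Total vertical stress at mid-clay: σ_v = 17.7×3.2 + 16.6×2.95 = 105.61 kPa.
Pore pressure: u = 9.81×(6.15 − 0) = 60.332 kPa.
Initial effective stress: σ'_0 = σ_v − u = 105.61 − 60.332 = 45.278 kPa.
Final effective stress: σ'_f = σ'_0 + Δσ = 45.278 + 117 = 162.28 kPa.
Normally consolidated clay, so the full stress increment lies on the virgin compression line:
S_c = C_c·H/(1+e₀)·log₁₀(σ'_f/σ'_0) = 0.38×5.9/(1+1.04)×log₁₀(162.28/45.278)
    = 1.099 × 0.55438 = 0.6093 m

S_c ≈ 609 mm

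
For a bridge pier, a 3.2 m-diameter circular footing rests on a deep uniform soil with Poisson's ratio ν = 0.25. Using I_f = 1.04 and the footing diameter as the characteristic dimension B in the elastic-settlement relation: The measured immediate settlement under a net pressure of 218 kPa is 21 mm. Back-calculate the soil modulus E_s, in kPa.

E_s ≈ 32400 kPa

S_e = q·B·(1−ν²)/E_s · I_f  ⇒  E_s = q·B·(1−ν²)·I_f / S_e.
E_s = 218 × 3.2 × 0.9375 × 1.04 / 0.021 = 32390 kPa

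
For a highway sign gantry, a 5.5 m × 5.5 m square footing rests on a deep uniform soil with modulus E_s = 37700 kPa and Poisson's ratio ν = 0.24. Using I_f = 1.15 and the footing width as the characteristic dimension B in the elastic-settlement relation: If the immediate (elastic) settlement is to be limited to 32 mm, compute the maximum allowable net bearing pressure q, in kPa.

S_e = q·B·(1−ν²)/E_s · I_f  ⇒  q = S_e·E_s / (B·(1−ν²)·I_f).
q = 0.032 × 37700 / (5.5 × 0.9424 × 1.15) = 202.4 kPa

q ≈ 202 kPa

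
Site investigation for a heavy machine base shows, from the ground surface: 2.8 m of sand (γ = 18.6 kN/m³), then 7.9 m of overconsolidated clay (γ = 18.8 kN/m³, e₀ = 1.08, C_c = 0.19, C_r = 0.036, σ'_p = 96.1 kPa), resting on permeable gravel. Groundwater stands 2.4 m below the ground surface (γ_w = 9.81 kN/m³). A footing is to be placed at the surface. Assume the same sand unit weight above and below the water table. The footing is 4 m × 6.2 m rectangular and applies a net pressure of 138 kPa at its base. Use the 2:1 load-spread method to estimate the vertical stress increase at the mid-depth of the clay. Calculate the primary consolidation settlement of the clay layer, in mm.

Mid-depth of clay below the ground surface: z = 2.8 + 7.9/2 = 6.75 m.
Total vertical stress at mid-clay: σ_v = 18.6×2.8 + 18.8×3.95 = 126.34 kPa.
Pore pressure: u = 9.81×(6.75 − 2.4) = 42.673 kPa.
Initial effective stress: σ'_0 = σ_v − u = 126.34 − 42.673 = 83.667 kPa.
Stress increase at mid-clay by the 2:1 spreading method:
Δσ = qBL/((B+z)(L+z)) = 138×4×6.2/((4+6.75)(6.2+6.75)) = 24.584 kPa
Final effective stress: σ'_f = 83.667 + 24.584 = 108.25 kPa.
σ'_f = 108.25 > σ'_p = 96.1 kPa, so the stress path crosses the preconsolidation pressure — recompression up to σ'_p, then virgin compression beyond:
S_c = H/(1+e₀)·[C_r·log₁₀(σ'_p/σ'_0) + C_c·log₁₀(σ'_f/σ'_p)]
    = 7.9/2.08 × [0.036×log₁₀(96.1/83.667) + 0.19×log₁₀(108.25/96.1)]
    = 3.7981 × [0.0021661 + 0.0098239] = 0.04554 m

S_c ≈ 45.5 mm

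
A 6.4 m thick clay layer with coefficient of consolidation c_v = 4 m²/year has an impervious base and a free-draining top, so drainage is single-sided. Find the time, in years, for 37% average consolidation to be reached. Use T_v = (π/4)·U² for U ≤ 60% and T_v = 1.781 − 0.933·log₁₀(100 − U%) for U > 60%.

t ≈ 1.1 years

Drainage path length: H_d = H = 6.4 m (single drainage).
U ≤ 60%: T_v = (π/4)·U² = (π/4)×0.37² = 0.10752.
t = T_v·H_d²/c_v = 0.10752×6.4²/4 = 1.101 years.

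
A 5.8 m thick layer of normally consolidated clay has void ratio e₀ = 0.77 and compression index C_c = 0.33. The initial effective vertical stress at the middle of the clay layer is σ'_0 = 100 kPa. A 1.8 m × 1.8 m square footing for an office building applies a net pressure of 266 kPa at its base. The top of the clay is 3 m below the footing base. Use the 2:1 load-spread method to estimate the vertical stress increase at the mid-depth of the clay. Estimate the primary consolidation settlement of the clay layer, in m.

S_c ≈ 0.0638 m

Mid-depth of clay below the footing base: z = 3 + 5.8/2 = 5.9 m.
Stress increase at mid-clay by the 2:1 spreading method:
Δσ = qBL/((B+z)(L+z)) = 266×1.8×1.8/((1.8+5.9)(1.8+5.9)) = 14.536 kPa
Final effective stress: σ'_f = σ'_0 + Δσ = 100 + 14.536 = 114.54 kPa.
Normally consolidated clay, so the full stress increment lies on the virgin compression line:
S_c = C_c·H/(1+e₀)·log₁₀(σ'_f/σ'_0) = 0.33×5.8/(1+0.77)×log₁₀(114.54/100)
    = 1.0814 × 0.058957 = 0.06376 m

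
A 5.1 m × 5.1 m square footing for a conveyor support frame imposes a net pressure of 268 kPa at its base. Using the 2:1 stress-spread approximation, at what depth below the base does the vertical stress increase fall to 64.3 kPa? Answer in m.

2:1 spreading — at depth z the loaded area has grown by z in each plan dimension:
qB²/(B+z)² = Δσ_z ⇒ z = B(√(q/Δσ_z) − 1) = 5.1×(√(268/64.3) − 1) = 5.312 m

z ≈ 5.31 m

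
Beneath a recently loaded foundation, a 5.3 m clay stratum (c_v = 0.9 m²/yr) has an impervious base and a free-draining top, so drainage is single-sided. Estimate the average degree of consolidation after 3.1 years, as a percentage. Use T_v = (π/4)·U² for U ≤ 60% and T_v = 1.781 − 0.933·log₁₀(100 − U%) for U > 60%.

Drainage path length: H_d = H = 5.3 m (single drainage).
T_v = c_v·t/H_d² = 0.9×3.1/5.3² = 0.099324.
T_v = 0.099324 corresponds to the U ≤ 60% branch:
U = √(4T_v/π) = 0.3556

U ≈ 35.6 %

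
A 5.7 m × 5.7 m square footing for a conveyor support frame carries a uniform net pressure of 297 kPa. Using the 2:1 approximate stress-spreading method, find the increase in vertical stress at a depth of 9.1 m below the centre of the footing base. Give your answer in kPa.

By the 2:1 method the load spreads at 1 horizontal : 2 vertical, so at depth z the loaded area has grown by z in each plan dimension:
Δσ = qBL/((B+z)(L+z)) = 297×5.7×5.7/((5.7+9.1)(5.7+9.1)) = 44.054 kPa

Δσ_z ≈ 44.1 kPa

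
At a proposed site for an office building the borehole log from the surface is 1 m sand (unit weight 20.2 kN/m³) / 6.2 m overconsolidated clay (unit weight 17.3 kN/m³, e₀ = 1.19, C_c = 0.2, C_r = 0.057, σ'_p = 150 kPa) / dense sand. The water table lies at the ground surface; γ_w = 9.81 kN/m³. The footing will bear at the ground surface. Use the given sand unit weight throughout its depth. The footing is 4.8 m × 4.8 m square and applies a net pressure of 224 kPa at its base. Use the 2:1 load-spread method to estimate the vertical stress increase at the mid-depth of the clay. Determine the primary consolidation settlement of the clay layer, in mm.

S_c ≈ 75.5 mm

Mid-depth of clay below the ground surface: z = 1 + 6.2/2 = 4.1 m.
Total vertical stress at mid-clay: σ_v = 20.2×1 + 17.3×3.1 = 73.83 kPa.
Pore pressure: u = 9.81×(4.1 − 0) = 40.221 kPa.
Initial effective stress: σ'_0 = σ_v − u = 73.83 − 40.221 = 33.609 kPa.
Stress increase at mid-clay by the 2:1 spreading method:
Δσ = qBL/((B+z)(L+z)) = 224×4.8×4.8/((4.8+4.1)(4.8+4.1)) = 65.155 kPa
Final effective stress: σ'_f = 33.609 + 65.155 = 98.764 kPa.
σ'_f = 98.764 ≤ σ'_p = 150 kPa, so the clay remains overconsolidated and only the recompression index applies:
S_c = C_r·H/(1+e₀)·log₁₀(σ'_f/σ'_0) = 0.057×6.2/2.19×log₁₀(98.764/33.609)
    = 0.16137 × 0.46814 = 0.07555 m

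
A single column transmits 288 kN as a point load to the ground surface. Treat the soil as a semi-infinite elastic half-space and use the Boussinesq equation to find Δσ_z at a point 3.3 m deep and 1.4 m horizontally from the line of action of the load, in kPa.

Δσ_z ≈ 8.35 kPa

Boussinesq vertical stress below a point load on an elastic half-space:
Δσ_z = 3P/(2πz²) · [1 + (r/z)²]^(−5/2)
r/z = 1.4/3.3 = 0.42424; [1+(r/z)²]^(−5/2) = 0.66117.
Δσ_z = 3×288/(2π×3.3²) × 0.66117 = 12.627 × 0.66117 = 8.349 kPa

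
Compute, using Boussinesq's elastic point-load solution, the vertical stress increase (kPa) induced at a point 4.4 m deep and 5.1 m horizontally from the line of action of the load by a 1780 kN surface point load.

Boussinesq vertical stress below a point load on an elastic half-space:
Δσ_z = 3P/(2πz²) · [1 + (r/z)²]^(−5/2)
r/z = 5.1/4.4 = 1.1591; [1+(r/z)²]^(−5/2) = 0.11894.
Δσ_z = 3×1780/(2π×4.4²) × 0.11894 = 43.899 × 0.11894 = 5.221 kPa

Δσ_z ≈ 5.22 kPa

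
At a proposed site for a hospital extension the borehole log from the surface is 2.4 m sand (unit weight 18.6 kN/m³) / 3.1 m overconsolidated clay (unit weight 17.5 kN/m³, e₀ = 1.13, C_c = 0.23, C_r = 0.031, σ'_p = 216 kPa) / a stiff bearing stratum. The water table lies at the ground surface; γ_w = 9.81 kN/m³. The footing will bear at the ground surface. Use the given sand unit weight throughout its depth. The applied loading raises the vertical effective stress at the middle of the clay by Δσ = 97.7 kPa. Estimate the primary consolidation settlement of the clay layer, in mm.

Mid-depth of clay below the ground surface: z = 2.4 + 3.1/2 = 3.95 m.
Total vertical stress at mid-clay: σ_v = 18.6×2.4 + 17.5×1.55 = 71.765 kPa.
Pore pressure: u = 9.81×(3.95 − 0) = 38.75 kPa.
Initial effective stress: σ'_0 = σ_v − u = 71.765 − 38.75 = 33.015 kPa.
Final effective stress: σ'_f = 33.015 + 97.7 = 130.72 kPa.
σ'_f = 130.72 ≤ σ'_p = 216 kPa, so the clay remains overconsolidated and only the recompression index applies:
S_c = C_r·H/(1+e₀)·log₁₀(σ'_f/σ'_0) = 0.031×3.1/2.13×log₁₀(130.72/33.015)
    = 0.045117 × 0.59763 = 0.02696 m

S_c ≈ 27 mm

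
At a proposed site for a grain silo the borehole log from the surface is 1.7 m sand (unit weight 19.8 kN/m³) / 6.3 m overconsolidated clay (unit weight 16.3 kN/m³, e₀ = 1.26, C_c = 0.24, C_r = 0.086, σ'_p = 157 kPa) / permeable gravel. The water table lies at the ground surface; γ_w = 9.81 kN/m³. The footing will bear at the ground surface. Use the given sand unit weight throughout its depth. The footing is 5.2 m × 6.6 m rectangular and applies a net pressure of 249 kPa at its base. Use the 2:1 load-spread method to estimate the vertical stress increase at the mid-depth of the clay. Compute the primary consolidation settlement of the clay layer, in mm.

Mid-depth of clay below the ground surface: z = 1.7 + 6.3/2 = 4.85 m.
Total vertical stress at mid-clay: σ_v = 19.8×1.7 + 16.3×3.15 = 85.005 kPa.
Pore pressure: u = 9.81×(4.85 − 0) = 47.578 kPa.
Initial effective stress: σ'_0 = σ_v − u = 85.005 − 47.578 = 37.427 kPa.
Stress increase at mid-clay by the 2:1 spreading method:
Δσ = qBL/((B+z)(L+z)) = 249×5.2×6.6/((5.2+4.85)(6.6+4.85)) = 74.263 kPa
Final effective stress: σ'_f = 37.427 + 74.263 = 111.69 kPa.
σ'_f = 111.69 ≤ σ'_p = 157 kPa, so the clay remains overconsolidated and only the recompression index applies:
S_c = C_r·H/(1+e₀)·log₁₀(σ'_f/σ'_0) = 0.086×6.3/2.26×log₁₀(111.69/37.427)
    = 0.23973 × 0.47483 = 0.1138 m

S_c ≈ 114 mm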